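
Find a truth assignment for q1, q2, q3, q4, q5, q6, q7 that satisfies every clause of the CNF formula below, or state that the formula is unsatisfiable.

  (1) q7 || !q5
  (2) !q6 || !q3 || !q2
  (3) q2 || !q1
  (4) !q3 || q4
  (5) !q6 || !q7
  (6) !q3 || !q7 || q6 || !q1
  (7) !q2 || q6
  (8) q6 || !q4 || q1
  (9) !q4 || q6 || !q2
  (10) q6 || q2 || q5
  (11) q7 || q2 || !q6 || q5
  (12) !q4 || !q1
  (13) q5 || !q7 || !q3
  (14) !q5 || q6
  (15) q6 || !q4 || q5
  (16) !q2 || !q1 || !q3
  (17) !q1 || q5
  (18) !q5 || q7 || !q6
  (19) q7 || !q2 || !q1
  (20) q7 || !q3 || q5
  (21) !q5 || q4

Try q7 = false.
From the singleton clause (!q5), q5 = false.
From the singleton clause (!q1), q1 = false.
From the singleton clause (!q3), q3 = false.
Try q2 = true.
From the singleton clause (q6), q6 = true.
No clause remains; q4 is free.

q1 ↦ false, q2 ↦ true, q3 ↦ false, q4 ↦ false, q5 ↦ false, q6 ↦ true, q7 ↦ false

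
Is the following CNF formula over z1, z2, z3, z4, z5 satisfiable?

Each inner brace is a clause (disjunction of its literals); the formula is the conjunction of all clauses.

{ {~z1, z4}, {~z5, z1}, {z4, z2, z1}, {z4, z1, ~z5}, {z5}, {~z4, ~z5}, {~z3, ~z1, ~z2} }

No, unsatisfiable

(z5) alone gives z5 = 1.
(z1) alone gives z1 = 1.
(z4) alone gives z4 = 1.
But (~z4) is also a unit clause — contradiction.
No assignment satisfies every clause.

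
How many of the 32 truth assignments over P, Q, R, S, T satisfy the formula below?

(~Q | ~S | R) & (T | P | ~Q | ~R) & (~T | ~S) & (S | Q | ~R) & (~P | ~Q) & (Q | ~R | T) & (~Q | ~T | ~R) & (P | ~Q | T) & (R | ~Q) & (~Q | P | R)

There are 2^5 = 32 truth assignments over (P, Q, R, S, T).
Split on T. With T = 1, the clauses containing T are satisfied and ~T drops from the rest; 2 of the 2^4 = 16 assignments to the other variables satisfy what remains.
With T = 0, by the same count on the reduced clause set, 4 assignments work.
Total: 2 + 4 = 6.

6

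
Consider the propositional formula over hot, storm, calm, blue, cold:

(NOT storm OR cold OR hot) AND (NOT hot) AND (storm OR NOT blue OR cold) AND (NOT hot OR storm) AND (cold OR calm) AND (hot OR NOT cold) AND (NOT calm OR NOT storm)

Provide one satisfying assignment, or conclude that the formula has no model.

Unit clause (NOT hot) forces hot = false.
Unit clause (NOT cold) forces cold = false.
Unit clause (NOT storm) forces storm = false.
Unit clause (NOT blue) forces blue = false.
Unit clause (calm) forces calm = true.
Every clause now holds.

hot: false,  storm: false,  calm: true,  blue: false,  cold: false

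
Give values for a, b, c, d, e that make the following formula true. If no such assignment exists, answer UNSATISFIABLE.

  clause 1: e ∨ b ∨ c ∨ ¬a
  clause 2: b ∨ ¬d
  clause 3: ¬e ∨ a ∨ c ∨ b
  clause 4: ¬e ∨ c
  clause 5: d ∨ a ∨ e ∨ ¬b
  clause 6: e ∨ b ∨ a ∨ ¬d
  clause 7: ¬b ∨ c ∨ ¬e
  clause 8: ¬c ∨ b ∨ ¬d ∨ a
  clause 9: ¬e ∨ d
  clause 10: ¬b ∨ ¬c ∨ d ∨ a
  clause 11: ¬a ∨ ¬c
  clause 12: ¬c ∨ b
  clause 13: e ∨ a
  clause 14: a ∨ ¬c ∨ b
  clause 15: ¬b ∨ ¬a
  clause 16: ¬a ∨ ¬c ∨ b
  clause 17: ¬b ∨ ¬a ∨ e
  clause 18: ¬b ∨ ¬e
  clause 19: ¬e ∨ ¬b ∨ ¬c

UNSATISFIABLE

Try b = True.
(¬a) alone gives a = False.
(e) alone gives e = True.
Now (¬e) is unsatisfied and unit — conflict.
Backtrack on b: now try b = False.
(¬d) alone gives d = False.
(¬e) alone gives e = False.
(¬c) alone gives c = False.
(¬a) alone gives a = False.
Now (a) is unsatisfied and unit — conflict.
Either choice for b ends in contradiction.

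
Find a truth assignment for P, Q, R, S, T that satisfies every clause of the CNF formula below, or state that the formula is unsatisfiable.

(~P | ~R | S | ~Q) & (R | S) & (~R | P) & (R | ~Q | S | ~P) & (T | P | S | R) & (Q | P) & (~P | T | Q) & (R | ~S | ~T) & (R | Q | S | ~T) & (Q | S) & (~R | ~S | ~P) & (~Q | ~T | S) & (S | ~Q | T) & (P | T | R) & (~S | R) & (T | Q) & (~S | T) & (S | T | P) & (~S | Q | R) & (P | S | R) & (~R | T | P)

UNSATISFIABLE

Branch on R: set R = 1.
Unit clause (P) forces P = 1.
Unit clause (~S) forces S = 0.
Unit clause (~Q) forces Q = 0.
That conflicts with the unit clause (Q).
So R must be the other value — set R = 0.
Unit clause (S) forces S = 1.
That conflicts with the unit clause (~S).
Neither R = 1 nor R = 0 works.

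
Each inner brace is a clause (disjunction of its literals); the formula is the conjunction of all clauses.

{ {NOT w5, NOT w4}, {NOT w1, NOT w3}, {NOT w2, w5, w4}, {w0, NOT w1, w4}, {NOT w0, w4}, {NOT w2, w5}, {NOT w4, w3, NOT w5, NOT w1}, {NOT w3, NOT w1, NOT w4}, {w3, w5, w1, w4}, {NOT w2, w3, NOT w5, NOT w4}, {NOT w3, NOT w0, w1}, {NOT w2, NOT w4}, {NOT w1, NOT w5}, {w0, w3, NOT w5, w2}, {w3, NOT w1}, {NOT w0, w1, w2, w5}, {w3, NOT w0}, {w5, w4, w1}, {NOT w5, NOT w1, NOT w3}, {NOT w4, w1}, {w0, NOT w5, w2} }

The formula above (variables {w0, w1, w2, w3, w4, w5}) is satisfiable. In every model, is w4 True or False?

Suppose w4 = true.
Unit clause (NOT w5) forces w5 = false.
Unit clause (NOT w2) forces w2 = false.
Unit clause (w1) forces w1 = true.
Unit clause (NOT w3) forces w3 = false.
But (w3) is also a unit clause — contradiction.
So every satisfying assignment has w4 = False.

False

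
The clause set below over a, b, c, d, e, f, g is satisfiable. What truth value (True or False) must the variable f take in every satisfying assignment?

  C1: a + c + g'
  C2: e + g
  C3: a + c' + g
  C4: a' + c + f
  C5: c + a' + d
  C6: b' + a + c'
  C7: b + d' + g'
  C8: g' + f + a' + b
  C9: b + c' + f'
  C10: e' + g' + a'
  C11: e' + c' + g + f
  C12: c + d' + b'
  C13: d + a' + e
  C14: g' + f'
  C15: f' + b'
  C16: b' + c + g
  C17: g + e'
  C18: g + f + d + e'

Suppose f = 1.
(g') alone gives g = 0.
(e) alone gives e = 1.
Now (e') is unsatisfied and unit — conflict.
So every satisfying assignment has f = False.

False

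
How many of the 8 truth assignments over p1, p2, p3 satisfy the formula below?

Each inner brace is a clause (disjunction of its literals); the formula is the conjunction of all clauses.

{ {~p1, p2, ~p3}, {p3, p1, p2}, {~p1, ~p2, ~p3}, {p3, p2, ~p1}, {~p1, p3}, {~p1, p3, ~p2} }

3

There are 2^3 = 8 truth assignments over (p1, p2, p3).
Check each against the 6 clauses (columns in the order p1, p2, p3):
  F F F  ✗ fails (p3 | p1 | p2)
  F F T  ✓ satisfies all
  F T F  ✓ satisfies all
  F T T  ✓ satisfies all
  T F F  ✗ fails (p3 | p2 | ~p1)
  T F T  ✗ fails (~p1 | p2 | ~p3)
  T T F  ✗ fails (~p1 | p3)
  T T T  ✗ fails (~p1 | ~p2 | ~p3)
3 of the 8 rows are models.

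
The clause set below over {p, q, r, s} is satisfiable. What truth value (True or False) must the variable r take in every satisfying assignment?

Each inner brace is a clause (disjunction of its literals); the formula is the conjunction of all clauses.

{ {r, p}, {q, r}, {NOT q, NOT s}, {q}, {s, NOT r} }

Suppose r = true.
From the singleton clause (q), q = true.
From the singleton clause (NOT s), s = false.
That conflicts with the unit clause (s).
So every satisfying assignment has r = False.

False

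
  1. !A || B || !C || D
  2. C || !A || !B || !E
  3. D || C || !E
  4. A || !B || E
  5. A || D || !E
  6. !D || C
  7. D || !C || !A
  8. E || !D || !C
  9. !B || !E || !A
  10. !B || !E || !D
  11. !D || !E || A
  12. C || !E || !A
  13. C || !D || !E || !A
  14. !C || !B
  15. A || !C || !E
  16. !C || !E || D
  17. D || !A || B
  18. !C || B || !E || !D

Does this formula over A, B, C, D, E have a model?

Yes, satisfiable

Try D = false.
Try C = true.
From the singleton clause (!A), A = false.
From the singleton clause (!E), E = false.
From the singleton clause (!B), B = false.
All clauses are satisfied.
A satisfying assignment: A: false, B: false, C: true, D: false, E: false.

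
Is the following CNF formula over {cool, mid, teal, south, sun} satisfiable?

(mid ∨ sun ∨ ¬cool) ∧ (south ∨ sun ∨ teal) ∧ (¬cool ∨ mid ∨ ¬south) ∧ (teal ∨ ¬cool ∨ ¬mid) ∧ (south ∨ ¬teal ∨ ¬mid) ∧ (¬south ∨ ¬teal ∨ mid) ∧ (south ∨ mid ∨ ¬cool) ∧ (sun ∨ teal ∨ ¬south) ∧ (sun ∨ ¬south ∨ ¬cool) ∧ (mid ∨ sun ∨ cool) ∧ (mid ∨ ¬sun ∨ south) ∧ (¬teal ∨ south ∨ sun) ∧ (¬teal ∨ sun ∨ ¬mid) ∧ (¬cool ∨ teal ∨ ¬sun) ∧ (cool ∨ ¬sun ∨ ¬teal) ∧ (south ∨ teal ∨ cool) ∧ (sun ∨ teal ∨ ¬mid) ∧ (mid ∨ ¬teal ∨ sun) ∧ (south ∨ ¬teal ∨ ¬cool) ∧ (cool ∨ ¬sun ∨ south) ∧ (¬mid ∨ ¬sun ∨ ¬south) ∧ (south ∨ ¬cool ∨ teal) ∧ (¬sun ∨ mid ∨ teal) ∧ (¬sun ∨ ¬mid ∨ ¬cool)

No

Branch on mid: set mid = True.
Branch on teal: set teal = True.
The clause (south) is unit, so south = True.
The clause (sun) is unit, so sun = True.
Now (¬sun) is unsatisfied and unit — conflict.
Undo teal and try teal = False.
The clause (¬cool) is unit, so cool = False.
The clause (south) is unit, so south = True.
The clause (sun) is unit, so sun = True.
Now (¬sun) is unsatisfied and unit — conflict.
Both values of teal lead to a conflict.
Undo mid and try mid = False.
Branch on sun: set sun = True.
The clause (south) is unit, so south = True.
The clause (¬cool) is unit, so cool = False.
The clause (¬teal) is unit, so teal = False.
Now (teal) is unsatisfied and unit — conflict.
Undo sun and try sun = False.
The clause (¬cool) is unit, so cool = False.
Now (cool) is unsatisfied and unit — conflict.
Both values of sun lead to a conflict.
Both values of mid lead to a conflict.
No assignment satisfies every clause.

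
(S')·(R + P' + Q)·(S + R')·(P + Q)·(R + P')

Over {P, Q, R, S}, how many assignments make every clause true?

There are 2^4 = 16 truth assignments over (P, Q, R, S).
Check each against the 5 clauses (columns in the order P, Q, R, S):
  F F F F  ✗ fails (P + Q)
  F F F T  ✗ fails (S')
  F F T F  ✗ fails (S + R')
  F F T T  ✗ fails (S')
  F T F F  ✓ satisfies all
  F T F T  ✗ fails (S')
  F T T F  ✗ fails (S + R')
  F T T T  ✗ fails (S')
  T F F F  ✗ fails (R + P' + Q)
  T F F T  ✗ fails (S')
  T F T F  ✗ fails (S + R')
  T F T T  ✗ fails (S')
  T T F F  ✗ fails (R + P')
  T T F T  ✗ fails (S')
  T T T F  ✗ fails (S + R')
  T T T T  ✗ fails (S')
1 of the 16 rows is a model.

1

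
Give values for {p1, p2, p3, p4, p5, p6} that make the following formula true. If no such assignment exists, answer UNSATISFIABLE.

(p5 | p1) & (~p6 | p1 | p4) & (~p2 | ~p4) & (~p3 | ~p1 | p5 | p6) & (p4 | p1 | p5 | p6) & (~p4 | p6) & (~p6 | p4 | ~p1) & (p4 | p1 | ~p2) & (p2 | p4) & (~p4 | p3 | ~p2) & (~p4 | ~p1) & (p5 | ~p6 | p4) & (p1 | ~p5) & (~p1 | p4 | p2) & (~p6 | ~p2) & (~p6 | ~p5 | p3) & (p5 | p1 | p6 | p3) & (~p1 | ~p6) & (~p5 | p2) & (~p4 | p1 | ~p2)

p1: 1, p2: 1, p3: 0, p4: 0, p5: 1, p6: 0

Case p5 = 1:
(p1) alone gives p1 = 1.
(~p4) alone gives p4 = 0.
(~p6) alone gives p6 = 0.
(p2) alone gives p2 = 1.
Every clause is now satisfied; p3 is unconstrained.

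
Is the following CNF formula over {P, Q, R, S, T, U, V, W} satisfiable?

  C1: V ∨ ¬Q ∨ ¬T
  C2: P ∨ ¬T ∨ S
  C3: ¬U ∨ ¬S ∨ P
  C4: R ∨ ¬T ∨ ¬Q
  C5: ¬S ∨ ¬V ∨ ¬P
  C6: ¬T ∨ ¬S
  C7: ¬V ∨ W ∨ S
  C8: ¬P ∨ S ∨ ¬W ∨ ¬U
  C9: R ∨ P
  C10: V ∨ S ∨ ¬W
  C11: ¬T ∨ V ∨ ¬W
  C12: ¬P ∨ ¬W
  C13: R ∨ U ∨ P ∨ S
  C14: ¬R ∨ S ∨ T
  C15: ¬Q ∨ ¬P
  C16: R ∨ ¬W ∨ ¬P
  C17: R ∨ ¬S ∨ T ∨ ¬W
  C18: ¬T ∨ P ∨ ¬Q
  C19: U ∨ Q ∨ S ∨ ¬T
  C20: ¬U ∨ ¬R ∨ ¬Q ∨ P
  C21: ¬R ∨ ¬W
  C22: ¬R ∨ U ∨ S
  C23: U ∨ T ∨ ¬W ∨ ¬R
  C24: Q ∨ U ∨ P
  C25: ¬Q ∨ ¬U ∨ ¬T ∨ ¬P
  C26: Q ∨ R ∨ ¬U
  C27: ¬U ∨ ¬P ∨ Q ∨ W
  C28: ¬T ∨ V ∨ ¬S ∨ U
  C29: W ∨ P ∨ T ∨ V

Suppose T = False.
Suppose R = True.
Unit clause (S) forces S = True.
Unit clause (¬W) forces W = False.
Suppose U = False.
Suppose V = True.
Unit clause (¬P) forces P = False.
Unit clause (Q) forces Q = True.
All clauses are satisfied.
A satisfying assignment: P: False; Q: True; R: True; S: True; T: False; U: False; V: True; W: False.

Yes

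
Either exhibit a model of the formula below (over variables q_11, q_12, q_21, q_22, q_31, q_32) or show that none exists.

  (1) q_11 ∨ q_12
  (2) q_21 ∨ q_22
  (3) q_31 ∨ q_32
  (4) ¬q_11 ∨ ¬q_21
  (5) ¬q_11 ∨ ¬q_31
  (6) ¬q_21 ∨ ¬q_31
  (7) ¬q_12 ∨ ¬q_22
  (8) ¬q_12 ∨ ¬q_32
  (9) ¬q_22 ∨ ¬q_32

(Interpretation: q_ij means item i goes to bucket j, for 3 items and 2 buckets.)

UNSATISFIABLE

Try q_11 = True.
The clause (¬q_21) is unit, so q_21 = False.
The clause (q_22) is unit, so q_22 = True.
The clause (¬q_31) is unit, so q_31 = False.
The clause (q_32) is unit, so q_32 = True.
Now (¬q_32) is unsatisfied and unit — conflict.
Backtrack on q_11: now try q_11 = False.
The clause (q_12) is unit, so q_12 = True.
The clause (¬q_22) is unit, so q_22 = False.
The clause (q_21) is unit, so q_21 = True.
The clause (¬q_31) is unit, so q_31 = False.
The clause (q_32) is unit, so q_32 = True.
Now (¬q_32) is unsatisfied and unit — conflict.
Either choice for q_11 ends in contradiction.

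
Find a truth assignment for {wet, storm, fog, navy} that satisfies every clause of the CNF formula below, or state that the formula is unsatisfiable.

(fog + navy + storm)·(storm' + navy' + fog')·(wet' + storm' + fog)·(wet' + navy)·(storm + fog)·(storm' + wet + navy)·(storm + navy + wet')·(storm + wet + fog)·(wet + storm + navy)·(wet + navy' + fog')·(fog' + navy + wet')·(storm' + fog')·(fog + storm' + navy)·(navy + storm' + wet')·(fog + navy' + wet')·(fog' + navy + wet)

wet=1, storm=0, fog=1, navy=1

Branch on wet: set wet = 1.
Unit clause (navy) forces navy = 1.
Unit clause (fog) forces fog = 1.
Unit clause (storm') forces storm = 0.
This assignment satisfies each clause.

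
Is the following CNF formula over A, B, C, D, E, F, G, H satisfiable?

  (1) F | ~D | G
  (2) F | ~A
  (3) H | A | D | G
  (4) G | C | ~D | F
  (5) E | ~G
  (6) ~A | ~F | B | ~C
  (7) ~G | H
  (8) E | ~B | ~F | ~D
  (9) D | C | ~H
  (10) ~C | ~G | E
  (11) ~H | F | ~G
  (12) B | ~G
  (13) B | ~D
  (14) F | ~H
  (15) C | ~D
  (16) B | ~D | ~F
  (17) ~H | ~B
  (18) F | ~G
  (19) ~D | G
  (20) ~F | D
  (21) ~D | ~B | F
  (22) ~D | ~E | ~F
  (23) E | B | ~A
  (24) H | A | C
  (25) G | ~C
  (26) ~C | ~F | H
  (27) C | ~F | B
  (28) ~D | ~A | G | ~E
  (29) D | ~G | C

No

Try F = 1.
From the singleton clause (D), D = 1.
From the singleton clause (B), B = 1.
From the singleton clause (E), E = 1.
That conflicts with the unit clause (~E).
That branch fails; take F = 0 instead.
From the singleton clause (~A), A = 0.
From the singleton clause (~H), H = 0.
From the singleton clause (~G), G = 0.
From the singleton clause (~D), D = 0.
That conflicts with the unit clause (D).
Neither F = 1 nor F = 0 works.
No assignment satisfies every clause.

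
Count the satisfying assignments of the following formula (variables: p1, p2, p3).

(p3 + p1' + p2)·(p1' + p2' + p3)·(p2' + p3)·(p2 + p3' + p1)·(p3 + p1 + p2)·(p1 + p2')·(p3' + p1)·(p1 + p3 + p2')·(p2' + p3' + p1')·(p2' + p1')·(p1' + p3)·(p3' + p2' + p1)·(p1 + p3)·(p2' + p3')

1

There are 2^3 = 8 truth assignments over (p1, p2, p3).
Check each against the 14 clauses (columns in the order p1, p2, p3):
  F F F  ✗ fails (p3 + p1 + p2)
  F F T  ✗ fails (p2 + p3' + p1)
  F T F  ✗ fails (p2' + p3)
  F T T  ✗ fails (p1 + p2')
  T F F  ✗ fails (p3 + p1' + p2)
  T F T  ✓ satisfies all
  T T F  ✗ fails (p1' + p2' + p3)
  T T T  ✗ fails (p2' + p3' + p1')
1 of the 8 rows is a model.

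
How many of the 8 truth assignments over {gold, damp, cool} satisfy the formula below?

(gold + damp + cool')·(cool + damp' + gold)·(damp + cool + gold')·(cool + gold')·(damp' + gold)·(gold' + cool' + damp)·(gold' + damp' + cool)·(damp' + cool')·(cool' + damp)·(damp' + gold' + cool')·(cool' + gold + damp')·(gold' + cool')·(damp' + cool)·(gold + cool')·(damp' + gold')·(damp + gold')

There are 2^3 = 8 truth assignments over (gold, damp, cool).
Split on damp. With damp = 1, the clauses containing damp are satisfied and damp' drops from the rest; 0 of the 2^2 = 4 assignments to the other variables satisfy what remains.
With damp = 0, by the same count on the reduced clause set, 1 assignment works.
Total: 0 + 1 = 1.

1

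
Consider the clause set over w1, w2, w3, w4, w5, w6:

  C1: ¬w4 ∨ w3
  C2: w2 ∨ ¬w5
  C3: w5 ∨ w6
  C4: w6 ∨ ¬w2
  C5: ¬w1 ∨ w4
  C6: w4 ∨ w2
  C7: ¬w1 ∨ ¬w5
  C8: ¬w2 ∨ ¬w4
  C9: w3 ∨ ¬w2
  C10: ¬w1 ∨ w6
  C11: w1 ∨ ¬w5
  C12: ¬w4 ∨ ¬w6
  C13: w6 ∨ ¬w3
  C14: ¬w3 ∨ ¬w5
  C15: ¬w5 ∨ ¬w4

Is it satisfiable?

Suppose w4 = False.
From the singleton clause (¬w1), w1 = False.
From the singleton clause (w2), w2 = True.
From the singleton clause (w6), w6 = True.
From the singleton clause (w3), w3 = True.
From the singleton clause (¬w5), w5 = False.
This assignment satisfies each clause.
A satisfying assignment: w1=False,  w2=True,  w3=True,  w4=False,  w5=False,  w6=True.

Yes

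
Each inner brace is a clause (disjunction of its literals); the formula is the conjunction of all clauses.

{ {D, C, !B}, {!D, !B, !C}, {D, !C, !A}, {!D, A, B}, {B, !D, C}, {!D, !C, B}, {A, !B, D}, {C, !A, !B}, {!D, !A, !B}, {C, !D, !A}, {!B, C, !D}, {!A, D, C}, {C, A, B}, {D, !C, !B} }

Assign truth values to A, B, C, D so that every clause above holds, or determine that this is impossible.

Try D = false.
Try C = true.
From the singleton clause (!A), A = false.
From the singleton clause (!B), B = false.
All clauses are satisfied.

A ↦ false,  B ↦ false,  C ↦ true,  D ↦ false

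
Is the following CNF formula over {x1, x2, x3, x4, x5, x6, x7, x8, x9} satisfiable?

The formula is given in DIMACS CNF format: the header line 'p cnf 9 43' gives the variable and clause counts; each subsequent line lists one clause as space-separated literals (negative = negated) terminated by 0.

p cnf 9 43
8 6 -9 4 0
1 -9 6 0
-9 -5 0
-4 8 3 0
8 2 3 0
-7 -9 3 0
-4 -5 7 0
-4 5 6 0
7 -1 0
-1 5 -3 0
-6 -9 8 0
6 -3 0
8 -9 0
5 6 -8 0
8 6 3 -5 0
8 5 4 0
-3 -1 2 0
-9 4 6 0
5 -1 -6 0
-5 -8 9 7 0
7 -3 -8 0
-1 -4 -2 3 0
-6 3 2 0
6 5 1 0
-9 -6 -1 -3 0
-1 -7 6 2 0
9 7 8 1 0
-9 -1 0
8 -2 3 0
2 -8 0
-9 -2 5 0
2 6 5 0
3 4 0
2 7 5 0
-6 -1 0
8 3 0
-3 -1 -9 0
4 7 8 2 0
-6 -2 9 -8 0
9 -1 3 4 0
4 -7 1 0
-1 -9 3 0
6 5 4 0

Satisfiable

Branch on x9: set x9 = False.
Branch on x7: set x7 = True.
Branch on x6: set x6 = True.
(¬x1) alone gives x1 = False.
(x4) alone gives x4 = True.
Branch on x8: set x8 = False.
(x3) alone gives x3 = True.
All clauses hold; x2, x5 can take either value.
A satisfying assignment: x1: False,  x2: False,  x3: True,  x4: True,  x5: True,  x6: True,  x7: True,  x8: False,  x9: False.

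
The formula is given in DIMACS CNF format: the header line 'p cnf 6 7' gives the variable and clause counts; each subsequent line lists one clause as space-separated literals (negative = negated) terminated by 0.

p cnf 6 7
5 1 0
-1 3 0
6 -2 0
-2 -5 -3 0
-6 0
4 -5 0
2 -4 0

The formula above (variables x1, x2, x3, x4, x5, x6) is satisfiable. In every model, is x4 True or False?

Suppose x4 = True.
Unit clause (¬x6) forces x6 = False.
Unit clause (¬x2) forces x2 = False.
But (x2) is also a unit clause — contradiction.
So every satisfying assignment has x4 = False.

False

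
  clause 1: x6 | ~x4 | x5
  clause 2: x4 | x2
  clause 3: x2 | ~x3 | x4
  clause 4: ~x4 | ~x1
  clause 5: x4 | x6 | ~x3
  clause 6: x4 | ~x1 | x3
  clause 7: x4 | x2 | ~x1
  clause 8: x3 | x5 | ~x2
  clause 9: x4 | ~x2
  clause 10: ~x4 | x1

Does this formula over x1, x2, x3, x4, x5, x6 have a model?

Suppose x4 = 1.
(~x1) alone gives x1 = 0.
That conflicts with the unit clause (x1).
Backtrack on x4: now try x4 = 0.
(x2) alone gives x2 = 1.
That conflicts with the unit clause (~x2).
Either choice for x4 ends in contradiction.
No assignment satisfies every clause.

No, unsatisfiable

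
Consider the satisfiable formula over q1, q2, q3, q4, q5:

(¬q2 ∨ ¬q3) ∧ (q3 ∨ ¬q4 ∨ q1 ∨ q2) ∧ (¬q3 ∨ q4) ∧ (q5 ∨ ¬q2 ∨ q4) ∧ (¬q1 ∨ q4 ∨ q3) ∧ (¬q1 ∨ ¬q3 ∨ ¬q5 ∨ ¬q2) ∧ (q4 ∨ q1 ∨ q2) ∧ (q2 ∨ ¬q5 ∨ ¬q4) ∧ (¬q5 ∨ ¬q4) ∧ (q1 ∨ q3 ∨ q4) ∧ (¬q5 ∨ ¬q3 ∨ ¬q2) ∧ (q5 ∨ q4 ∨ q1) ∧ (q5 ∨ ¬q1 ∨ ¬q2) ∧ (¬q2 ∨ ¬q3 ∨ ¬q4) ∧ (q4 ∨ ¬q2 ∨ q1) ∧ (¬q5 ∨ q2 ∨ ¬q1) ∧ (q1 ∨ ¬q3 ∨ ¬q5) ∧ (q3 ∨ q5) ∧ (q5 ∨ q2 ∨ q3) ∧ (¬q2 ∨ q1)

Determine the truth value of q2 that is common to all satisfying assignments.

Suppose q2 = True.
(¬q3) alone gives q3 = False.
(q5) alone gives q5 = True.
(¬q4) alone gives q4 = False.
(¬q1) alone gives q1 = False.
That conflicts with the unit clause (q1).
So every satisfying assignment has q2 = False.

False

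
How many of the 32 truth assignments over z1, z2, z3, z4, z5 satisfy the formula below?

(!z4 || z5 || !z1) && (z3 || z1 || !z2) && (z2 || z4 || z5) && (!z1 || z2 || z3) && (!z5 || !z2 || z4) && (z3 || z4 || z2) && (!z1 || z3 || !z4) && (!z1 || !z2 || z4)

11

There are 2^5 = 32 truth assignments over (z1, z2, z3, z4, z5).
Split on z2. With z2 = true, the clauses containing z2 are satisfied and !z2 drops from the rest; 4 of the 2^4 = 16 assignments to the other variables satisfy what remains.
With z2 = false, by the same count on the reduced clause set, 7 assignments work.
Total: 4 + 7 = 11.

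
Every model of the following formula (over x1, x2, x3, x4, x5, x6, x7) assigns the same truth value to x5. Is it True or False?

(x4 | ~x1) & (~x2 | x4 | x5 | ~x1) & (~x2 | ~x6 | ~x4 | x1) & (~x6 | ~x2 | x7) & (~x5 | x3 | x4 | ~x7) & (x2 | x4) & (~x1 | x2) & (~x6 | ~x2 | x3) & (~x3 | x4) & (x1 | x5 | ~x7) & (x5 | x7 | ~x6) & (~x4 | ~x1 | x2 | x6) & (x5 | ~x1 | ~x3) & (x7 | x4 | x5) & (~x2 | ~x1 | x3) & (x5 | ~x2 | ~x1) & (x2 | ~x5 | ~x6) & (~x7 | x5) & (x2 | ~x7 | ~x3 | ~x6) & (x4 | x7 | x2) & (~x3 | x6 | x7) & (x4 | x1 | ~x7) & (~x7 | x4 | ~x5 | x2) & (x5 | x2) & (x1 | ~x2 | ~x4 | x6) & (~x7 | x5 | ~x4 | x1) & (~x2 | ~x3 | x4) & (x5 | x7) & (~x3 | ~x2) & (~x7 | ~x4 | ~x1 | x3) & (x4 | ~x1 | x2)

True

Suppose x5 = 0.
From the singleton clause (~x7), x7 = 0.
That conflicts with the unit clause (x7).
So every satisfying assignment has x5 = True.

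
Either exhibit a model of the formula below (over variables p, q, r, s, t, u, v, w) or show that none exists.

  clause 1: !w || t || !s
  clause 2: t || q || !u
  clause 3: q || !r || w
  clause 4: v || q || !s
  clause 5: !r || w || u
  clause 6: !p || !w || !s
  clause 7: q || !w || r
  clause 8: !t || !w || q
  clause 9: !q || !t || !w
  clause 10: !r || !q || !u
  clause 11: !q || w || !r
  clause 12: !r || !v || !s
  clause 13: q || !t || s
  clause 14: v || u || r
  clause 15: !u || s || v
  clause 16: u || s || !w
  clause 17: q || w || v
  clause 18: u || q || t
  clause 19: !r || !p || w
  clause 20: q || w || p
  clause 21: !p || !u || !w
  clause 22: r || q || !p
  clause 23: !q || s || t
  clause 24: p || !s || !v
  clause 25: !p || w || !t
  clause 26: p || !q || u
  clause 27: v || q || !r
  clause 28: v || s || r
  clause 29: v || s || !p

p: true, q: true, r: false, s: true, t: false, u: true, v: false, w: false

Try w = false.
Try q = true.
From the singleton clause (!r), r = false.
Try v = false.
From the singleton clause (u), u = true.
From the singleton clause (s), s = true.
Try p = true.
From the singleton clause (!t), t = false.
Every clause now holds.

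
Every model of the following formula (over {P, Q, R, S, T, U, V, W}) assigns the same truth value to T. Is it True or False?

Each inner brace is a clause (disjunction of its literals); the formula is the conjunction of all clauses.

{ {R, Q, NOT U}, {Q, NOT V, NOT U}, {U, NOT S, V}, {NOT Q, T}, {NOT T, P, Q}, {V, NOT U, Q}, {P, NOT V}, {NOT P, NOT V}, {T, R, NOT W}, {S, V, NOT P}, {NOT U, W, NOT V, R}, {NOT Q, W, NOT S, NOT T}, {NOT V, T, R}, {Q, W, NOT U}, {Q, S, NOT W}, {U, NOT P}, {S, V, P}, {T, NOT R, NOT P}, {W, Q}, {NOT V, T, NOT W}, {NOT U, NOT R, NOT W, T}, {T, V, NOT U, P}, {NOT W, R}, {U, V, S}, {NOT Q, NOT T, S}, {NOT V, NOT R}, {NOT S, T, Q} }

Suppose T = false.
Unit clause (NOT Q) forces Q = false.
Unit clause (W) forces W = true.
Unit clause (R) forces R = true.
Unit clause (S) forces S = true.
But (NOT S) is also a unit clause — contradiction.
So every satisfying assignment has T = True.

True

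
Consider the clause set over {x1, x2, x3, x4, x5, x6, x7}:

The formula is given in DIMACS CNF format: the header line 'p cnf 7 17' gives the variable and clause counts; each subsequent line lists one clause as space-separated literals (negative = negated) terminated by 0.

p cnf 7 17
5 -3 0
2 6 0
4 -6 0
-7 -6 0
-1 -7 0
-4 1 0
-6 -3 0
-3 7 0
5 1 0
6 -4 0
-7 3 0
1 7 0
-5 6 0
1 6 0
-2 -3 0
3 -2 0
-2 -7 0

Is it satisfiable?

Satisfiable

Try x5 = True.
From the singleton clause (x6), x6 = True.
From the singleton clause (x4), x4 = True.
From the singleton clause (¬x7), x7 = False.
From the singleton clause (x1), x1 = True.
From the singleton clause (¬x3), x3 = False.
From the singleton clause (¬x2), x2 = False.
All clauses are satisfied.
A satisfying assignment: x1: True,  x2: False,  x3: False,  x4: True,  x5: True,  x6: True,  x7: False.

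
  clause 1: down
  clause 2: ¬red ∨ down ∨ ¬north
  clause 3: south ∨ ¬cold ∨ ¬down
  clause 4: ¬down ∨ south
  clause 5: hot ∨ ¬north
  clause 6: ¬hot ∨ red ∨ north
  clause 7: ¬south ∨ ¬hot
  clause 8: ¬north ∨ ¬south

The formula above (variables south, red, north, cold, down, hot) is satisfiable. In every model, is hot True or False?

Suppose hot = True.
From the singleton clause (down), down = True.
From the singleton clause (south), south = True.
But (¬south) is also a unit clause — contradiction.
So every satisfying assignment has hot = False.

False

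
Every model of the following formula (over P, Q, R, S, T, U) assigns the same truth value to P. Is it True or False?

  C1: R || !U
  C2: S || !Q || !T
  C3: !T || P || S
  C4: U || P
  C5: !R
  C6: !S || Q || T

Suppose P = false.
(U) alone gives U = true.
(R) alone gives R = true.
Now (!R) is unsatisfied and unit — conflict.
So every satisfying assignment has P = True.

True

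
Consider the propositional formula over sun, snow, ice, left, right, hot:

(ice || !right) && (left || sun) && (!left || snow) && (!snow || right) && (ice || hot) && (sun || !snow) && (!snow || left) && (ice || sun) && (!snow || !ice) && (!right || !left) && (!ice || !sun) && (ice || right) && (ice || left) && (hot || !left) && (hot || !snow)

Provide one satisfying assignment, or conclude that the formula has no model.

Case ice = true:
(!snow) alone gives snow = false.
(!left) alone gives left = false.
(sun) alone gives sun = true.
That conflicts with the unit clause (!sun).
So ice must be the other value — set ice = false.
(!right) alone gives right = false.
That conflicts with the unit clause (right).
Both values of ice lead to a conflict.

UNSATISFIABLE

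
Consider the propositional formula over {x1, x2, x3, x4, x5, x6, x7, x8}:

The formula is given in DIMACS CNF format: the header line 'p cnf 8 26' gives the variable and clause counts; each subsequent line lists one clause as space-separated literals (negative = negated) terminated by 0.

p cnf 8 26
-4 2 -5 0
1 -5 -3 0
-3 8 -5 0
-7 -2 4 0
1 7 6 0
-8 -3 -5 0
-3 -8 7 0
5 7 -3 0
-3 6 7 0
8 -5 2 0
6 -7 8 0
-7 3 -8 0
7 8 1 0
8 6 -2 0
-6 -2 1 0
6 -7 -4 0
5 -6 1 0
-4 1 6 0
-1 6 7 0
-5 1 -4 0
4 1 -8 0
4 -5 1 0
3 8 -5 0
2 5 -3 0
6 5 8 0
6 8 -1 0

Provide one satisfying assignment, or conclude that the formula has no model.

x1 ↦ True; x2 ↦ False; x3 ↦ False; x4 ↦ True; x5 ↦ False; x6 ↦ True; x7 ↦ False; x8 ↦ False

Case x4 = True:
Case x2 = False:
From the singleton clause (¬x5), x5 = False.
From the singleton clause (¬x3), x3 = False.
Case x7 = False:
Case x1 = True:
From the singleton clause (x6), x6 = True.
Every clause is now satisfied; x8 is unconstrained.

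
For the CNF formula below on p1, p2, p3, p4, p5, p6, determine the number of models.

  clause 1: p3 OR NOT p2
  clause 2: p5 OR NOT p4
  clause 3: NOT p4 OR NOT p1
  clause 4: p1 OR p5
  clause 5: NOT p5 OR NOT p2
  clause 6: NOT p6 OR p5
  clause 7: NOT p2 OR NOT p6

There are 2^6 = 64 truth assignments over (p1, p2, p3, p4, p5, p6).
Split on p5. With p5 = true, the clauses containing p5 are satisfied and NOT p5 drops from the rest; 12 of the 2^5 = 32 assignments to the other variables satisfy what remains.
With p5 = false, by the same count on the reduced clause set, 3 assignments work.
(One model: p1=F, p2=F, p3=F, p4=F, p5=T, p6=F.)
Total: 12 + 3 = 15.

15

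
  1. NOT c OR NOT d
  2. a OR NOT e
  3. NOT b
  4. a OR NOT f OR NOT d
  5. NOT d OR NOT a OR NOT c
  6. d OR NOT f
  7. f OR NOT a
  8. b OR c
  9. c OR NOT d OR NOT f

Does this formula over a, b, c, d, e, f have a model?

Yes, satisfiable

Unit clause (NOT b) forces b = false.
Unit clause (c) forces c = true.
Unit clause (NOT d) forces d = false.
Unit clause (NOT f) forces f = false.
Unit clause (NOT a) forces a = false.
Unit clause (NOT e) forces e = false.
Every clause now holds.
A satisfying assignment: a=false; b=false; c=true; d=false; e=false; f=false.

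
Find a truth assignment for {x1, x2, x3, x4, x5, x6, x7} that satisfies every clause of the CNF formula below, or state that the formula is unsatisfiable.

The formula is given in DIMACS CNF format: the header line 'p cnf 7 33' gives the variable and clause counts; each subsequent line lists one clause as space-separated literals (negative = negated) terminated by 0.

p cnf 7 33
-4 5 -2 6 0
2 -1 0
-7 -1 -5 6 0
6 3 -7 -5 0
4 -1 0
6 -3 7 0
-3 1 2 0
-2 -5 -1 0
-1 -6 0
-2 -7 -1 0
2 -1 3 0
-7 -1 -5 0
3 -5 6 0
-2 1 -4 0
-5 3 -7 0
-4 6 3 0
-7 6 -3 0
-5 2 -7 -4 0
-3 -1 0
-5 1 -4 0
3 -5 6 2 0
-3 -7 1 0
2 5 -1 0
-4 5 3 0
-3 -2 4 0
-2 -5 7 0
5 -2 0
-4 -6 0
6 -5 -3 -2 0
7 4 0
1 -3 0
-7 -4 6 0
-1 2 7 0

Try x2 = False.
The clause (¬x1) is unit, so x1 = False.
The clause (¬x3) is unit, so x3 = False.
Try x5 = False.
The clause (¬x4) is unit, so x4 = False.
The clause (x7) is unit, so x7 = True.
No clause remains; x6 is free.

x1: False,  x2: False,  x3: False,  x4: False,  x5: False,  x6: False,  x7: True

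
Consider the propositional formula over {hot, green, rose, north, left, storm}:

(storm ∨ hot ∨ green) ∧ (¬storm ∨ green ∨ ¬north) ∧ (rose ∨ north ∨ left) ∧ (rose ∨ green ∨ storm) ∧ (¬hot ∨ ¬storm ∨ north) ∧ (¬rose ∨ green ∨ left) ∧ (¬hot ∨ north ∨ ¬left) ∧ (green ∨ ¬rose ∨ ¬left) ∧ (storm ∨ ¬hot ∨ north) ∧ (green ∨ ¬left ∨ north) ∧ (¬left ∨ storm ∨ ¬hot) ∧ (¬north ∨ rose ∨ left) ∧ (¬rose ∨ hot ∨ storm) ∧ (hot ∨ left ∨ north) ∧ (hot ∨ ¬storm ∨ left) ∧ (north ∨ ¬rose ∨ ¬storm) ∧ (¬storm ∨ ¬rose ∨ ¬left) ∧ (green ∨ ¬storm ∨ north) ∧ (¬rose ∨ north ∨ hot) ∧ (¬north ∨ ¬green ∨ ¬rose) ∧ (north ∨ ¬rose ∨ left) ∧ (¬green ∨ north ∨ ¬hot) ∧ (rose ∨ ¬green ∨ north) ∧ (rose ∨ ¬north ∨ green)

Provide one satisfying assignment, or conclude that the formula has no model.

Suppose storm = True.
Suppose green = True.
Suppose hot = True.
From the singleton clause (north), north = True.
From the singleton clause (¬rose), rose = False.
From the singleton clause (left), left = True.
Every clause now holds.

hot: True, green: True, rose: False, north: True, left: True, storm: True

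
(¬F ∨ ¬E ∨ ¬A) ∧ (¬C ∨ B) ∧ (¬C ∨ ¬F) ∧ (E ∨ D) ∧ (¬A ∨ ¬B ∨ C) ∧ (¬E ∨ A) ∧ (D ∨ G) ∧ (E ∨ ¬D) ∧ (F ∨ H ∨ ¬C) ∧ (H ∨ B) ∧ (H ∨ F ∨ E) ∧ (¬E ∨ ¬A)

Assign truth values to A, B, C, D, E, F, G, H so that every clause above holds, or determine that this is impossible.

Branch on C: set C = False.
Branch on E: set E = True.
The clause (A) is unit, so A = True.
But (¬A) is also a unit clause — contradiction.
Undo E and try E = False.
The clause (D) is unit, so D = True.
But (¬D) is also a unit clause — contradiction.
Neither E = True nor E = False works.
Undo C and try C = True.
The clause (B) is unit, so B = True.
The clause (¬F) is unit, so F = False.
The clause (H) is unit, so H = True.
Branch on E: set E = True.
The clause (A) is unit, so A = True.
But (¬A) is also a unit clause — contradiction.
Undo E and try E = False.
The clause (D) is unit, so D = True.
But (¬D) is also a unit clause — contradiction.
Neither E = True nor E = False works.
Neither C = True nor C = False works.

UNSATISFIABLE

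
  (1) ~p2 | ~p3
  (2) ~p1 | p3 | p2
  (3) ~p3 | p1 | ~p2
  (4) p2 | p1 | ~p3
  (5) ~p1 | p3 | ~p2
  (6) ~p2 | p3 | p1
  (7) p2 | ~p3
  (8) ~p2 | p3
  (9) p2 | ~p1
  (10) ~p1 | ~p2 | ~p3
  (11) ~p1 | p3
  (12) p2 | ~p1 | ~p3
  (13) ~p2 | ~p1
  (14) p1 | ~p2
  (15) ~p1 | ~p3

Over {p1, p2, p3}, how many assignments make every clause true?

1

There are 2^3 = 8 truth assignments over (p1, p2, p3).
Split on p1. With p1 = 1, the clauses containing p1 are satisfied and ~p1 drops from the rest; 0 of the 2^2 = 4 assignments to the other variables satisfy what remains.
With p1 = 0, by the same count on the reduced clause set, 1 assignment works.
(One model: p1=F, p2=F, p3=F.)
Total: 0 + 1 = 1.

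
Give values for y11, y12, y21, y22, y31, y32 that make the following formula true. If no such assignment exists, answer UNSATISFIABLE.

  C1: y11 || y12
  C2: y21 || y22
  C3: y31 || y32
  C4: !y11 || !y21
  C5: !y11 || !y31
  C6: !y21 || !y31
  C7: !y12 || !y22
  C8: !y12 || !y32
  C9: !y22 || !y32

Case y11 = true:
From the singleton clause (!y21), y21 = false.
From the singleton clause (y22), y22 = true.
From the singleton clause (!y31), y31 = false.
From the singleton clause (y32), y32 = true.
But (!y32) is also a unit clause — contradiction.
Backtrack on y11: now try y11 = false.
From the singleton clause (y12), y12 = true.
From the singleton clause (!y22), y22 = false.
From the singleton clause (y21), y21 = true.
From the singleton clause (!y31), y31 = false.
From the singleton clause (y32), y32 = true.
But (!y32) is also a unit clause — contradiction.
Either choice for y11 ends in contradiction.

UNSATISFIABLE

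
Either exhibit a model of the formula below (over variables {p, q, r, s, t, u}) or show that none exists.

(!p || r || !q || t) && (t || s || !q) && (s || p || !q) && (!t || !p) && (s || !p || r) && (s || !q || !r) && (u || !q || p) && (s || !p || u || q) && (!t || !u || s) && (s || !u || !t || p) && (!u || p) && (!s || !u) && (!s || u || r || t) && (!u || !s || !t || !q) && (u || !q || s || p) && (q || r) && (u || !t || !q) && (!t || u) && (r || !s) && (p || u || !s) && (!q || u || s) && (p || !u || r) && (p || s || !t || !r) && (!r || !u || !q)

Case t = false:
Case s = true:
(!u) alone gives u = false.
(r) alone gives r = true.
(p) alone gives p = true.
No clause remains; q is free.

p ↦ true,  q ↦ true,  r ↦ true,  s ↦ true,  t ↦ false,  u ↦ false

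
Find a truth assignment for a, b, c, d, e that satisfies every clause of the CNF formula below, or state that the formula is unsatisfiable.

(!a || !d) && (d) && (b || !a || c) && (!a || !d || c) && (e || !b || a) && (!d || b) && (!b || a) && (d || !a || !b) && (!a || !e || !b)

From the singleton clause (d), d = true.
From the singleton clause (!a), a = false.
From the singleton clause (b), b = true.
But (!b) is also a unit clause — contradiction.

UNSATISFIABLE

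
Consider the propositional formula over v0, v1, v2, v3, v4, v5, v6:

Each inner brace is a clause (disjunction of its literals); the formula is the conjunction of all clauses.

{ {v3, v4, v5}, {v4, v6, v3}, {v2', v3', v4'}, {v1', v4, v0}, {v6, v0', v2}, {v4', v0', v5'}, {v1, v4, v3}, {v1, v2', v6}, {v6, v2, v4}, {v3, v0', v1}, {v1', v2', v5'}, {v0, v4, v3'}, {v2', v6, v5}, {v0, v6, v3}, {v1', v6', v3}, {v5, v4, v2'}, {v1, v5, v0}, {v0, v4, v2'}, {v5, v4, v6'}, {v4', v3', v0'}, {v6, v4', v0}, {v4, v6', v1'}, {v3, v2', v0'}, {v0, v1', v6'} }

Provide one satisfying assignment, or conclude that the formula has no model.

v0 ↦ 0,  v1 ↦ 0,  v2 ↦ 1,  v3 ↦ 0,  v4 ↦ 1,  v5 ↦ 1,  v6 ↦ 1

Branch on v3: set v3 = 0.
Branch on v4: set v4 = 1.
Branch on v0: set v0 = 0.
The clause (v6) is unit, so v6 = 1.
The clause (v1') is unit, so v1 = 0.
The clause (v5) is unit, so v5 = 1.
All clauses hold; v2 can take either value.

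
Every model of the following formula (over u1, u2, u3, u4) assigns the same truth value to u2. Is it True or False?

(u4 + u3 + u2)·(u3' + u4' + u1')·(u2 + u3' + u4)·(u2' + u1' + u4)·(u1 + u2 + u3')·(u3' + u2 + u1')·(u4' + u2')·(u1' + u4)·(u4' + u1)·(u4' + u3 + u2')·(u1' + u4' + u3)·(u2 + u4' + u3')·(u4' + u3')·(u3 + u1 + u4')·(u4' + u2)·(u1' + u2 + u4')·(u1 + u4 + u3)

Suppose u2 = 0.
(u4') alone gives u4 = 0.
(u3) alone gives u3 = 1.
But (u3') is also a unit clause — contradiction.
So every satisfying assignment has u2 = True.

True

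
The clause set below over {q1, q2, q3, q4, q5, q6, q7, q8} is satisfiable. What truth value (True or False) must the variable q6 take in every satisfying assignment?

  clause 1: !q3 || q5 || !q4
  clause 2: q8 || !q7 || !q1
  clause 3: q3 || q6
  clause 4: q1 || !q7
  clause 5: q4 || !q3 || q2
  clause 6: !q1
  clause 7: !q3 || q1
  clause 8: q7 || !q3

Suppose q6 = false.
From the singleton clause (q3), q3 = true.
From the singleton clause (!q1), q1 = false.
But (q1) is also a unit clause — contradiction.
So every satisfying assignment has q6 = True.

True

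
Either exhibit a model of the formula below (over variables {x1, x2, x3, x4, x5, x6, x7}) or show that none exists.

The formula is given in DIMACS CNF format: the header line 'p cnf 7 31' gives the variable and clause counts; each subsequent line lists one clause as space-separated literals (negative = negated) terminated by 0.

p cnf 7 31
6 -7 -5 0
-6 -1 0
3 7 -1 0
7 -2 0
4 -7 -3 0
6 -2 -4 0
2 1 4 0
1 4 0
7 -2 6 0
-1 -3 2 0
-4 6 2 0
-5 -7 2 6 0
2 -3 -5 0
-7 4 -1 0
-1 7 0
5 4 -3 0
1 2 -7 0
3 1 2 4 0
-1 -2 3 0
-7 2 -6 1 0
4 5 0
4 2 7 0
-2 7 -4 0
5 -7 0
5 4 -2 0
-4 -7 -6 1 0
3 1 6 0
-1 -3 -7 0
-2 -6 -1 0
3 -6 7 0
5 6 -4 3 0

Suppose x6 = True.
From the singleton clause (¬x1), x1 = False.
From the singleton clause (x4), x4 = True.
From the singleton clause (¬x7), x7 = False.
From the singleton clause (¬x2), x2 = False.
From the singleton clause (x3), x3 = True.
From the singleton clause (¬x5), x5 = False.
This assignment satisfies each clause.

x1 ↦ False, x2 ↦ False, x3 ↦ True, x4 ↦ True, x5 ↦ False, x6 ↦ True, x7 ↦ False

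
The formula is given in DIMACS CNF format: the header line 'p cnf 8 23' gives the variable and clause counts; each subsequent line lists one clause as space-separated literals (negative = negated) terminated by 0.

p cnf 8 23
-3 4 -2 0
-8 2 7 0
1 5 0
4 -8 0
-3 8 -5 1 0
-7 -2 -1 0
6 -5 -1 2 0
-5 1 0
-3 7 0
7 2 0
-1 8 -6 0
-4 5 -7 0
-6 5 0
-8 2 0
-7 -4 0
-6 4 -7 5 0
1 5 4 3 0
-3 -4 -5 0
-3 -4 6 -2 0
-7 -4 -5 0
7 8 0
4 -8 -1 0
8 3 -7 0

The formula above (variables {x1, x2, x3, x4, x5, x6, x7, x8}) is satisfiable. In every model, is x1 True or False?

Suppose x1 = False.
(x5) alone gives x5 = True.
But (¬x5) is also a unit clause — contradiction.
So every satisfying assignment has x1 = True.

True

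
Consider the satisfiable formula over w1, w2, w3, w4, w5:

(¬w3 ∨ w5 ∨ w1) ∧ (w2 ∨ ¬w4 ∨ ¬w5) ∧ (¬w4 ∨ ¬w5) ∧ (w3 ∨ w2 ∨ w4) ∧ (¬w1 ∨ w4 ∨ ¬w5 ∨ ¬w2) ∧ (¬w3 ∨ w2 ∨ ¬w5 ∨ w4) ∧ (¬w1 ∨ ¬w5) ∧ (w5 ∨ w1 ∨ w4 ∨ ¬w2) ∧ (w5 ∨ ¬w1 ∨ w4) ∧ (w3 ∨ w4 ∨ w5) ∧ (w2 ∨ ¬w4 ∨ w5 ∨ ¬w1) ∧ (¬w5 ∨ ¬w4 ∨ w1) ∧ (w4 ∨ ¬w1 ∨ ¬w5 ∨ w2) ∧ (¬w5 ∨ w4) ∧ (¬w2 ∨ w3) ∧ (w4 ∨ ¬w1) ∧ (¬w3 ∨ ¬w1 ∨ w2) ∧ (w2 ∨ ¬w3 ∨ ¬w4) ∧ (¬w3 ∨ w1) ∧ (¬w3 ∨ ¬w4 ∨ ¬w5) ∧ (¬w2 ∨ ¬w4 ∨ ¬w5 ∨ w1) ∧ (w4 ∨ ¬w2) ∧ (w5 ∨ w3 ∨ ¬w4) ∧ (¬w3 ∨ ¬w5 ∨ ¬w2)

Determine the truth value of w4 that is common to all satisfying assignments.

True

Suppose w4 = False.
(¬w5) alone gives w5 = False.
(¬w1) alone gives w1 = False.
(¬w3) alone gives w3 = False.
Now (w3) is unsatisfied and unit — conflict.
So every satisfying assignment has w4 = True.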